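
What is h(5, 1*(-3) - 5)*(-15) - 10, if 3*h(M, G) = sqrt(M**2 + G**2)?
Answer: -10 - 5*sqrt(89) ≈ -57.170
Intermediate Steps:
h(M, G) = sqrt(G**2 + M**2)/3 (h(M, G) = sqrt(M**2 + G**2)/3 = sqrt(G**2 + M**2)/3)
h(5, 1*(-3) - 5)*(-15) - 10 = (sqrt((1*(-3) - 5)**2 + 5**2)/3)*(-15) - 10 = (sqrt((-3 - 5)**2 + 25)/3)*(-15) - 10 = (sqrt((-8)**2 + 25)/3)*(-15) - 10 = (sqrt(64 + 25)/3)*(-15) - 10 = (sqrt(89)/3)*(-15) - 10 = -5*sqrt(89) - 10 = -10 - 5*sqrt(89)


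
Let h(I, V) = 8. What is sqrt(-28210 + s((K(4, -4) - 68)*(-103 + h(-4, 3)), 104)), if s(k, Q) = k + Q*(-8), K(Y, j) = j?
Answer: I*sqrt(22202) ≈ 149.0*I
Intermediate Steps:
s(k, Q) = k - 8*Q
sqrt(-28210 + s((K(4, -4) - 68)*(-103 + h(-4, 3)), 104)) = sqrt(-28210 + ((-4 - 68)*(-103 + 8) - 8*104)) = sqrt(-28210 + (-72*(-95) - 832)) = sqrt(-28210 + (6840 - 832)) = sqrt(-28210 + 6008) = sqrt(-22202) = I*sqrt(22202)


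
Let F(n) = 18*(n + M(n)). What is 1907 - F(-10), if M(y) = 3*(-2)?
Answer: 2195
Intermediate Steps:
M(y) = -6
F(n) = -108 + 18*n (F(n) = 18*(n - 6) = 18*(-6 + n) = -108 + 18*n)
1907 - F(-10) = 1907 - (-108 + 18*(-10)) = 1907 - (-108 - 180) = 1907 - 1*(-288) = 1907 + 288 = 2195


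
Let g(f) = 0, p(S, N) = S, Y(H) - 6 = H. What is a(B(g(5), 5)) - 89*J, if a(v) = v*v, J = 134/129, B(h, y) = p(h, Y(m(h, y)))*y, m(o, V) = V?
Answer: -11926/129 ≈ -92.450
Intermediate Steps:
Y(H) = 6 + H
B(h, y) = h*y
J = 134/129 (J = 134*(1/129) = 134/129 ≈ 1.0388)
a(v) = v²
a(B(g(5), 5)) - 89*J = (0*5)² - 89*134/129 = 0² - 11926/129 = 0 - 11926/129 = -11926/129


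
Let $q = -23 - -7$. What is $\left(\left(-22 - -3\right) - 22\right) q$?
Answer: $656$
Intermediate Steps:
$q = -16$ ($q = -23 + 7 = -16$)
$\left(\left(-22 - -3\right) - 22\right) q = \left(\left(-22 - -3\right) - 22\right) \left(-16\right) = \left(\left(-22 + 3\right) - 22\right) \left(-16\right) = \left(-19 - 22\right) \left(-16\right) = \left(-41\right) \left(-16\right) = 656$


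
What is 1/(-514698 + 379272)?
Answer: -1/135426 ≈ -7.3841e-6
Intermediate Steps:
1/(-514698 + 379272) = 1/(-135426) = -1/135426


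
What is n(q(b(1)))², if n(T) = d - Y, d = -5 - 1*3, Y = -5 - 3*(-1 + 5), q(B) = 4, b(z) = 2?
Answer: 81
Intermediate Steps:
Y = -17 (Y = -5 - 3*4 = -5 - 1*12 = -5 - 12 = -17)
d = -8 (d = -5 - 3 = -8)
n(T) = 9 (n(T) = -8 - 1*(-17) = -8 + 17 = 9)
n(q(b(1)))² = 9² = 81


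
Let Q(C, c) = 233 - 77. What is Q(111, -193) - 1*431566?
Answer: -431410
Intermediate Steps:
Q(C, c) = 156
Q(111, -193) - 1*431566 = 156 - 1*431566 = 156 - 431566 = -431410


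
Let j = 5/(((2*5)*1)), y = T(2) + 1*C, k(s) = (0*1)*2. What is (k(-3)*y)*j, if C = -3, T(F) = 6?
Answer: 0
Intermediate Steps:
k(s) = 0 (k(s) = 0*2 = 0)
y = 3 (y = 6 + 1*(-3) = 6 - 3 = 3)
j = ½ (j = 5/((10*1)) = 5/10 = 5*(⅒) = ½ ≈ 0.50000)
(k(-3)*y)*j = (0*3)*(½) = 0*(½) = 0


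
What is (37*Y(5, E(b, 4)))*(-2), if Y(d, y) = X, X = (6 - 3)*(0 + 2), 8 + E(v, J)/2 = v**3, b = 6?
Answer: -444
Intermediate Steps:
E(v, J) = -16 + 2*v**3
X = 6 (X = 3*2 = 6)
Y(d, y) = 6
(37*Y(5, E(b, 4)))*(-2) = (37*6)*(-2) = 222*(-2) = -444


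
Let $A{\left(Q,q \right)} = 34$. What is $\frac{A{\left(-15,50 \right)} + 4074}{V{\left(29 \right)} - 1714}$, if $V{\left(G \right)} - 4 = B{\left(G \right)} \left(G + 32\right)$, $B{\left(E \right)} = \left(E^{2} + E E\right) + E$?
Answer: $\frac{316}{7897} \approx 0.040015$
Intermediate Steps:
$B{\left(E \right)} = E + 2 E^{2}$ ($B{\left(E \right)} = \left(E^{2} + E^{2}\right) + E = 2 E^{2} + E = E + 2 E^{2}$)
$V{\left(G \right)} = 4 + G \left(1 + 2 G\right) \left(32 + G\right)$ ($V{\left(G \right)} = 4 + G \left(1 + 2 G\right) \left(G + 32\right) = 4 + G \left(1 + 2 G\right) \left(32 + G\right)$)
$\frac{A{\left(-15,50 \right)} + 4074}{V{\left(29 \right)} - 1714} = \frac{34 + 4074}{\left(4 + 2 \cdot 29^{3} + 32 \cdot 29 + 65 \cdot 29^{2}\right) - 1714} = \frac{4108}{\left(4 + 2 \cdot 24389 + 928 + 65 \cdot 841\right) - 1714} = \frac{4108}{\left(4 + 48778 + 928 + 54665\right) - 1714} = \frac{4108}{104375 - 1714} = \frac{4108}{102661} = 4108 \cdot \frac{1}{102661} = \frac{316}{7897}$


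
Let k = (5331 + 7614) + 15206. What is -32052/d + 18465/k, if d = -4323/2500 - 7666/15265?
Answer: 6887087570002335/479443030969 ≈ 14365.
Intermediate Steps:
k = 28151 (k = 12945 + 15206 = 28151)
d = -17031119/7632500 (d = -4323*1/2500 - 7666*1/15265 = -4323/2500 - 7666/15265 = -17031119/7632500 ≈ -2.2314)
-32052/d + 18465/k = -32052/(-17031119/7632500) + 18465/28151 = -32052*(-7632500/17031119) + 18465*(1/28151) = 244636890000/17031119 + 18465/28151 = 6887087570002335/479443030969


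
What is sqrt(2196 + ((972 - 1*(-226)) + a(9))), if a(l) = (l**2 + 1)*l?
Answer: 2*sqrt(1033) ≈ 64.281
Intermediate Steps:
a(l) = l*(1 + l**2) (a(l) = (1 + l**2)*l = l*(1 + l**2))
sqrt(2196 + ((972 - 1*(-226)) + a(9))) = sqrt(2196 + ((972 - 1*(-226)) + (9 + 9**3))) = sqrt(2196 + ((972 + 226) + (9 + 729))) = sqrt(2196 + (1198 + 738)) = sqrt(2196 + 1936) = sqrt(4132) = 2*sqrt(1033)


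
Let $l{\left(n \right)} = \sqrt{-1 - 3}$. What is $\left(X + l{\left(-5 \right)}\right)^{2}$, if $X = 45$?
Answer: $2021 + 180 i \approx 2021.0 + 180.0 i$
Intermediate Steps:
$l{\left(n \right)} = 2 i$ ($l{\left(n \right)} = \sqrt{-4} = 2 i$)
$\left(X + l{\left(-5 \right)}\right)^{2} = \left(45 + 2 i\right)^{2}$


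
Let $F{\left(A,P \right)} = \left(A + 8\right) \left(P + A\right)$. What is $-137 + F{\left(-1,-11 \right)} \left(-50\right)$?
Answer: $4063$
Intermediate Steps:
$F{\left(A,P \right)} = \left(8 + A\right) \left(A + P\right)$
$-137 + F{\left(-1,-11 \right)} \left(-50\right) = -137 + \left(\left(-1\right)^{2} + 8 \left(-1\right) + 8 \left(-11\right) - -11\right) \left(-50\right) = -137 + \left(1 - 8 - 88 + 11\right) \left(-50\right) = -137 - -4200 = -137 + 4200 = 4063$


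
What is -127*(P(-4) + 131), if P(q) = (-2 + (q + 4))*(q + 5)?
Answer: -16383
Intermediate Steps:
P(q) = (2 + q)*(5 + q) (P(q) = (-2 + (4 + q))*(5 + q) = (2 + q)*(5 + q))
-127*(P(-4) + 131) = -127*((10 + (-4)² + 7*(-4)) + 131) = -127*((10 + 16 - 28) + 131) = -127*(-2 + 131) = -127*129 = -16383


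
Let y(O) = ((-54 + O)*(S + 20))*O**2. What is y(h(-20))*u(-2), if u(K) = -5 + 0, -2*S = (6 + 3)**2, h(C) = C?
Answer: -3034000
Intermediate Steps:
S = -81/2 (S = -(6 + 3)**2/2 = -1/2*9**2 = -1/2*81 = -81/2 ≈ -40.500)
y(O) = O**2*(1107 - 41*O/2) (y(O) = ((-54 + O)*(-81/2 + 20))*O**2 = ((-54 + O)*(-41/2))*O**2 = (1107 - 41*O/2)*O**2 = O**2*(1107 - 41*O/2))
u(K) = -5
y(h(-20))*u(-2) = ((41/2)*(-20)**2*(54 - 1*(-20)))*(-5) = ((41/2)*400*(54 + 20))*(-5) = ((41/2)*400*74)*(-5) = 606800*(-5) = -3034000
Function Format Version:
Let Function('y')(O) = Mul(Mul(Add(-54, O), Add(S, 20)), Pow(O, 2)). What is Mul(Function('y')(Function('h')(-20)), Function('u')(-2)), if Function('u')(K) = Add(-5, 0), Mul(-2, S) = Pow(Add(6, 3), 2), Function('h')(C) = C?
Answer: -3034000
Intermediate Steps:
S = Rational(-81, 2) (S = Mul(Rational(-1, 2), Pow(Add(6, 3), 2)) = Mul(Rational(-1, 2), Pow(9, 2)) = Mul(Rational(-1, 2), 81) = Rational(-81, 2) ≈ -40.500)
Function('y')(O) = Mul(Pow(O, 2), Add(1107, Mul(Rational(-41, 2), O))) (Function('y')(O) = Mul(Mul(Add(-54, O), Add(Rational(-81, 2), 20)), Pow(O, 2)) = Mul(Mul(Add(-54, O), Rational(-41, 2)), Pow(O, 2)) = Mul(Add(1107, Mul(Rational(-41, 2), O)), Pow(O, 2)) = Mul(Pow(O, 2), Add(1107, Mul(Rational(-41, 2), O))))
Function('u')(K) = -5
Mul(Function('y')(Function('h')(-20)), Function('u')(-2)) = Mul(Mul(Rational(41, 2), Pow(-20, 2), Add(54, Mul(-1, -20))), -5) = Mul(Mul(Rational(41, 2), 400, Add(54, 20)), -5) = Mul(Mul(Rational(41, 2), 400, 74), -5) = Mul(606800, -5) = -3034000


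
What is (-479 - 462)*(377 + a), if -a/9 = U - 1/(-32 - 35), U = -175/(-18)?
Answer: -36487275/134 ≈ -2.7229e+5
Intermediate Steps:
U = 175/18 (U = -175*(-1/18) = 175/18 ≈ 9.7222)
a = -11743/134 (a = -9*(175/18 - 1/(-32 - 35)) = -9*(175/18 - 1/(-67)) = -9*(175/18 - 1*(-1/67)) = -9*(175/18 + 1/67) = -9*11743/1206 = -11743/134 ≈ -87.634)
(-479 - 462)*(377 + a) = (-479 - 462)*(377 - 11743/134) = -941*38775/134 = -36487275/134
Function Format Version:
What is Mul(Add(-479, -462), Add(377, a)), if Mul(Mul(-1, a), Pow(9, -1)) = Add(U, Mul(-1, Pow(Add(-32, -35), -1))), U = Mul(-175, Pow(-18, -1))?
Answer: Rational(-36487275, 134) ≈ -2.7229e+5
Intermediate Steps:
U = Rational(175, 18) (U = Mul(-175, Rational(-1, 18)) = Rational(175, 18) ≈ 9.7222)
a = Rational(-11743, 134) (a = Mul(-9, Add(Rational(175, 18), Mul(-1, Pow(Add(-32, -35), -1)))) = Mul(-9, Add(Rational(175, 18), Mul(-1, Pow(-67, -1)))) = Mul(-9, Add(Rational(175, 18), Mul(-1, Rational(-1, 67)))) = Mul(-9, Add(Rational(175, 18), Rational(1, 67))) = Mul(-9, Rational(11743, 1206)) = Rational(-11743, 134) ≈ -87.634)
Mul(Add(-479, -462), Add(377, a)) = Mul(Add(-479, -462), Add(377, Rational(-11743, 134))) = Mul(-941, Rational(38775, 134)) = Rational(-36487275, 134)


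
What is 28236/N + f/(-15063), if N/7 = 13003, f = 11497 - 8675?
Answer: 168457606/1371049323 ≈ 0.12287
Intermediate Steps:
f = 2822
N = 91021 (N = 7*13003 = 91021)
28236/N + f/(-15063) = 28236/91021 + 2822/(-15063) = 28236*(1/91021) + 2822*(-1/15063) = 28236/91021 - 2822/15063 = 168457606/1371049323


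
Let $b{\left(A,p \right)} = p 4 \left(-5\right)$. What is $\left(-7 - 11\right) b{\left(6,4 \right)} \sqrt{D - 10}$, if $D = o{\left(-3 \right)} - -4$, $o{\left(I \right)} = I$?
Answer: $4320 i \approx 4320.0 i$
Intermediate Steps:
$b{\left(A,p \right)} = - 20 p$ ($b{\left(A,p \right)} = 4 p \left(-5\right) = - 20 p$)
$D = 1$ ($D = -3 - -4 = -3 + 4 = 1$)
$\left(-7 - 11\right) b{\left(6,4 \right)} \sqrt{D - 10} = \left(-7 - 11\right) \left(\left(-20\right) 4\right) \sqrt{1 - 10} = \left(-7 - 11\right) \left(-80\right) \sqrt{-9} = \left(-18\right) \left(-80\right) 3 i = 1440 \cdot 3 i = 4320 i$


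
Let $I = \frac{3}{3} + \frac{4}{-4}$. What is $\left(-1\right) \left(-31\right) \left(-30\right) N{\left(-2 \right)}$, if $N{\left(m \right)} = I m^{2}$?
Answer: $0$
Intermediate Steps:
$I = 0$ ($I = 3 \cdot \frac{1}{3} + 4 \left(- \frac{1}{4}\right) = 1 - 1 = 0$)
$N{\left(m \right)} = 0$ ($N{\left(m \right)} = 0 m^{2} = 0$)
$\left(-1\right) \left(-31\right) \left(-30\right) N{\left(-2 \right)} = \left(-1\right) \left(-31\right) \left(-30\right) 0 = 31 \left(-30\right) 0 = \left(-930\right) 0 = 0$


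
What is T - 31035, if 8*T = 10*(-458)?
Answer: -63215/2 ≈ -31608.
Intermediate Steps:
T = -1145/2 (T = (10*(-458))/8 = (1/8)*(-4580) = -1145/2 ≈ -572.50)
T - 31035 = -1145/2 - 31035 = -63215/2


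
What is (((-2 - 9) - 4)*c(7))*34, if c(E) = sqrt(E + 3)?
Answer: -510*sqrt(10) ≈ -1612.8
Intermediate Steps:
c(E) = sqrt(3 + E)
(((-2 - 9) - 4)*c(7))*34 = (((-2 - 9) - 4)*sqrt(3 + 7))*34 = ((-11 - 4)*sqrt(10))*34 = -15*sqrt(10)*34 = -510*sqrt(10)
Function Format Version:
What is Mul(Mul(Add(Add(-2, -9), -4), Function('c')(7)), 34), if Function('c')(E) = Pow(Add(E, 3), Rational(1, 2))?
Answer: Mul(-510, Pow(10, Rational(1, 2))) ≈ -1612.8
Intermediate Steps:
Function('c')(E) = Pow(Add(3, E), Rational(1, 2))
Mul(Mul(Add(Add(-2, -9), -4), Function('c')(7)), 34) = Mul(Mul(Add(Add(-2, -9), -4), Pow(Add(3, 7), Rational(1, 2))), 34) = Mul(Mul(Add(-11, -4), Pow(10, Rational(1, 2))), 34) = Mul(Mul(-15, Pow(10, Rational(1, 2))), 34) = Mul(-510, Pow(10, Rational(1, 2)))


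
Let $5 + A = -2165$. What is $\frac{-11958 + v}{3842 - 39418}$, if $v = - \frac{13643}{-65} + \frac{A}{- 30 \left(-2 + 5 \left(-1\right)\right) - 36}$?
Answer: $\frac{33253037}{100591140} \approx 0.33058$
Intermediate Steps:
$A = -2170$ ($A = -5 - 2165 = -2170$)
$v = \frac{1116416}{5655}$ ($v = - \frac{13643}{-65} - \frac{2170}{- 30 \left(-2 + 5 \left(-1\right)\right) - 36} = \left(-13643\right) \left(- \frac{1}{65}\right) - \frac{2170}{- 30 \left(-2 - 5\right) - 36} = \frac{13643}{65} - \frac{2170}{\left(-30\right) \left(-7\right) - 36} = \frac{13643}{65} - \frac{2170}{210 - 36} = \frac{13643}{65} - \frac{2170}{174} = \frac{13643}{65} - \frac{1085}{87} = \frac{1116416}{5655} \approx 197.42$)
$\frac{-11958 + v}{3842 - 39418} = \frac{-11958 + \frac{1116416}{5655}}{3842 - 39418} = - \frac{66506074}{5655 \left(-35576\right)} = \left(- \frac{66506074}{5655}\right) \left(- \frac{1}{35576}\right) = \frac{33253037}{100591140}$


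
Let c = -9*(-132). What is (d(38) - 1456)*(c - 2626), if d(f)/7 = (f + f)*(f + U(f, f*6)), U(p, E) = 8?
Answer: -33097008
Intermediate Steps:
d(f) = 14*f*(8 + f) (d(f) = 7*((f + f)*(f + 8)) = 7*((2*f)*(8 + f)) = 7*(2*f*(8 + f)) = 14*f*(8 + f))
c = 1188
(d(38) - 1456)*(c - 2626) = (14*38*(8 + 38) - 1456)*(1188 - 2626) = (14*38*46 - 1456)*(-1438) = (24472 - 1456)*(-1438) = 23016*(-1438) = -33097008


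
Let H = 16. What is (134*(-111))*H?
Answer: -237984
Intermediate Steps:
(134*(-111))*H = (134*(-111))*16 = -14874*16 = -237984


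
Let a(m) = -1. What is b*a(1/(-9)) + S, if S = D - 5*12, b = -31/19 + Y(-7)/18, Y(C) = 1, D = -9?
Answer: -23059/342 ≈ -67.424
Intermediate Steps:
b = -539/342 (b = -31/19 + 1/18 = -539/342 ≈ -1.5760)
S = -69 (S = -9 - 5*12 = -9 - 60 = -69)
b*a(1/(-9)) + S = -539/342*(-1) - 69 = 539/342 - 69 = -23059/342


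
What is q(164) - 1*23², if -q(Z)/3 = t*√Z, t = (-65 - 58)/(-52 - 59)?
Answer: -529 - 246*√41/37 ≈ -571.57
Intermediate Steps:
t = 41/37 (t = -123/(-111) = -123*(-1/111) = 41/37 ≈ 1.1081)
q(Z) = -123*√Z/37
q(164) - 1*23² = -246*√41/37 - 1*23² = -246*√41/37 - 1*529 = -246*√41/37 - 529 = -529 - 246*√41/37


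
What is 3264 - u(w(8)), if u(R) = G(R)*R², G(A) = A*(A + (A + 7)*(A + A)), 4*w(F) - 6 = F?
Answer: -299/8 ≈ -37.375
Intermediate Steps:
w(F) = 3/2 + F/4
G(A) = A*(A + 2*A*(7 + A)) (G(A) = A*(A + (7 + A)*(2*A)) = A*(A + 2*A*(7 + A)))
u(R) = R⁴*(15 + 2*R) (u(R) = (R²*(15 + 2*R))*R² = R⁴*(15 + 2*R))
3264 - u(w(8)) = 3264 - (3/2 + (¼)*8)⁴*(15 + 2*(3/2 + (¼)*8)) = 3264 - (3/2 + 2)⁴*(15 + 2*(3/2 + 2)) = 3264 - (7/2)⁴*(15 + 2*(7/2)) = 3264 - 2401*(15 + 7)/16 = 3264 - 2401*22/16 = 3264 - 1*26411/8 = 3264 - 26411/8 = -299/8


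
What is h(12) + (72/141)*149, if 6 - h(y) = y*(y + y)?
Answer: -9678/47 ≈ -205.91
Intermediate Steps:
h(y) = 6 - 2*y**2 (h(y) = 6 - y*(y + y) = 6 - y*2*y = 6 - 2*y**2)
h(12) + (72/141)*149 = (6 - 2*12**2) + (72/141)*149 = (6 - 2*144) + (72*(1/141))*149 = (6 - 288) + (24/47)*149 = -282 + 3576/47 = -9678/47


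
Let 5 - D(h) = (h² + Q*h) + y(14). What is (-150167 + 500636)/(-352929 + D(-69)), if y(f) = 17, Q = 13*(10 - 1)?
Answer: -16689/16649 ≈ -1.0024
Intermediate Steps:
Q = 117 (Q = 13*9 = 117)
D(h) = -12 - h² - 117*h (D(h) = 5 - ((h² + 117*h) + 17) = 5 - (17 + h² + 117*h) = 5 + (-17 - h² - 117*h) = -12 - h² - 117*h)
(-150167 + 500636)/(-352929 + D(-69)) = (-150167 + 500636)/(-352929 + (-12 - 1*(-69)² - 117*(-69))) = 350469/(-352929 + (-12 - 1*4761 + 8073)) = 350469/(-352929 + (-12 - 4761 + 8073)) = 350469/(-352929 + 3300) = 350469/(-349629) = 350469*(-1/349629) = -16689/16649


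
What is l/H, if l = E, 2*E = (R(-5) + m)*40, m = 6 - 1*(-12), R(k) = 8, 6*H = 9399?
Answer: 80/241 ≈ 0.33195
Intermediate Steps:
H = 3133/2 (H = (1/6)*9399 = 3133/2 ≈ 1566.5)
m = 18 (m = 6 + 12 = 18)
E = 520 (E = ((8 + 18)*40)/2 = (26*40)/2 = (1/2)*1040 = 520)
l = 520
l/H = 520/(3133/2) = 520*(2/3133) = 80/241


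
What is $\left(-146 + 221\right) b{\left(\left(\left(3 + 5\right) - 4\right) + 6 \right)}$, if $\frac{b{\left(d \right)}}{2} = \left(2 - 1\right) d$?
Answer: $1500$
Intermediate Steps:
$b{\left(d \right)} = 2 d$ ($b{\left(d \right)} = 2 \left(2 - 1\right) d = 2 \cdot 1 d = 2 d$)
$\left(-146 + 221\right) b{\left(\left(\left(3 + 5\right) - 4\right) + 6 \right)} = \left(-146 + 221\right) 2 \left(\left(\left(3 + 5\right) - 4\right) + 6\right) = 75 \cdot 2 \left(\left(8 - 4\right) + 6\right) = 75 \cdot 2 \left(4 + 6\right) = 75 \cdot 2 \cdot 10 = 75 \cdot 20 = 1500$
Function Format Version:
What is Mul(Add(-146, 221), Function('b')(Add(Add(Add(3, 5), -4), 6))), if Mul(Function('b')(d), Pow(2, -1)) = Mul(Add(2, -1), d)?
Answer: 1500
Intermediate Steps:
Function('b')(d) = Mul(2, d) (Function('b')(d) = Mul(2, Mul(Add(2, -1), d)) = Mul(2, Mul(1, d)) = Mul(2, d))
Mul(Add(-146, 221), Function('b')(Add(Add(Add(3, 5), -4), 6))) = Mul(Add(-146, 221), Mul(2, Add(Add(Add(3, 5), -4), 6))) = Mul(75, Mul(2, Add(Add(8, -4), 6))) = Mul(75, Mul(2, Add(4, 6))) = Mul(75, Mul(2, 10)) = Mul(75, 20) = 1500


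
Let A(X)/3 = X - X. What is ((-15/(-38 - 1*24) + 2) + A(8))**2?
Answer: 19321/3844 ≈ 5.0263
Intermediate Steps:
A(X) = 0 (A(X) = 3*(X - X) = 3*0 = 0)
((-15/(-38 - 1*24) + 2) + A(8))**2 = ((-15/(-38 - 1*24) + 2) + 0)**2 = ((-15/(-38 - 24) + 2) + 0)**2 = ((-15/(-62) + 2) + 0)**2 = ((-15*(-1/62) + 2) + 0)**2 = ((15/62 + 2) + 0)**2 = (139/62 + 0)**2 = (139/62)**2 = 19321/3844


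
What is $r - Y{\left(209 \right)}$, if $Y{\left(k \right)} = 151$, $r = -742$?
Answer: $-893$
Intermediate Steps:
$r - Y{\left(209 \right)} = -742 - 151 = -893$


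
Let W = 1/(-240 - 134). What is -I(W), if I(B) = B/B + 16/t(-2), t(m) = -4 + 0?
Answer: 3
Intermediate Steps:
t(m) = -4
W = -1/374 (W = 1/(-374) = -1/374 ≈ -0.0026738)
I(B) = -3 (I(B) = B/B + 16/(-4) = 1 + 16*(-1/4) = 1 - 4 = -3)
-I(W) = -1*(-3) = 3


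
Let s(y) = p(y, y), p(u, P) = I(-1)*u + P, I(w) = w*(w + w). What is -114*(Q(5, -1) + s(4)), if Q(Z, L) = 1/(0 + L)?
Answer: -1254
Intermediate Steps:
Q(Z, L) = 1/L
I(w) = 2*w**2 (I(w) = w*(2*w) = 2*w**2)
p(u, P) = P + 2*u (p(u, P) = (2*(-1)**2)*u + P = (2*1)*u + P = 2*u + P = P + 2*u)
s(y) = 3*y (s(y) = y + 2*y = 3*y)
-114*(Q(5, -1) + s(4)) = -114*(1/(-1) + 3*4) = -114*(-1 + 12) = -114*11 = -1254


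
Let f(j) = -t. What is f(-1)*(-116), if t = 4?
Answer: 464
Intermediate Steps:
f(j) = -4 (f(j) = -1*4 = -4)
f(-1)*(-116) = -4*(-116) = 464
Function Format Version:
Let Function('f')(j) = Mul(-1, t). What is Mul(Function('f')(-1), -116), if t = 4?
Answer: 464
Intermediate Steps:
Function('f')(j) = -4 (Function('f')(j) = Mul(-1, 4) = -4)
Mul(Function('f')(-1), -116) = Mul(-4, -116) = 464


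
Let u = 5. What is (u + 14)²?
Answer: 361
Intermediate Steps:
(u + 14)² = (5 + 14)² = 19² = 361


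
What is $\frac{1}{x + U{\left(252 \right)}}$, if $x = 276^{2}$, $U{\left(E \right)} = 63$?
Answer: $\frac{1}{76239} \approx 1.3117 \cdot 10^{-5}$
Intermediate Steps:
$x = 76176$
$\frac{1}{x + U{\left(252 \right)}} = \frac{1}{76176 + 63} = \frac{1}{76239}$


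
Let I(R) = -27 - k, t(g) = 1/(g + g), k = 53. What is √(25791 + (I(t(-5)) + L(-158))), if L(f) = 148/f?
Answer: √160456505/79 ≈ 160.34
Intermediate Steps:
t(g) = 1/(2*g)
I(R) = -80 (I(R) = -27 - 1*53 = -27 - 53 = -80)
√(25791 + (I(t(-5)) + L(-158))) = √(25791 + (-80 + 148/(-158))) = √(25791 + (-80 + 148*(-1/158))) = √(25791 + (-80 - 74/79)) = √(25791 - 6394/79) = √(2031095/79) = √160456505/79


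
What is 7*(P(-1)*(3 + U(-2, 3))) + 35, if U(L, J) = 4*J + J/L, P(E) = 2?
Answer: 224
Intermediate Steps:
7*(P(-1)*(3 + U(-2, 3))) + 35 = 7*(2*(3 + (4*3 + 3/(-2)))) + 35 = 7*(2*(3 + (12 + 3*(-1/2)))) + 35 = 7*(2*(3 + (12 - 3/2))) + 35 = 7*(2*(3 + 21/2)) + 35 = 7*(2*(27/2)) + 35 = 7*27 + 35 = 189 + 35 = 224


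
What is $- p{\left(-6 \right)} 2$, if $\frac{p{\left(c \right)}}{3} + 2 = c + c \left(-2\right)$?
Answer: $-24$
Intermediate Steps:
$p{\left(c \right)} = -6 - 3 c$ ($p{\left(c \right)} = -6 + 3 \left(c + c \left(-2\right)\right) = -6 + 3 \left(c - 2 c\right) = -6 + 3 \left(- c\right) = -6 - 3 c$)
$- p{\left(-6 \right)} 2 = - \left(-6 - -18\right) 2 = - \left(-6 + 18\right) 2 = - 12 \cdot 2 = \left(-1\right) 24 = -24$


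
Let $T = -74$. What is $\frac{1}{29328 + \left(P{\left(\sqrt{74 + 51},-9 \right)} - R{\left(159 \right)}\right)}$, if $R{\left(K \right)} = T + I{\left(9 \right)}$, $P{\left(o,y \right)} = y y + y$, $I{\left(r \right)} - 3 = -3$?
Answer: $\frac{1}{29474} \approx 3.3928 \cdot 10^{-5}$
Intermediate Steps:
$I{\left(r \right)} = 0$ ($I{\left(r \right)} = 3 - 3 = 0$)
$P{\left(o,y \right)} = y + y^{2}$ ($P{\left(o,y \right)} = y^{2} + y = y + y^{2}$)
$R{\left(K \right)} = -74$ ($R{\left(K \right)} = -74 + 0 = -74$)
$\frac{1}{29328 + \left(P{\left(\sqrt{74 + 51},-9 \right)} - R{\left(159 \right)}\right)} = \frac{1}{29328 - \left(-74 + 9 \left(1 - 9\right)\right)} = \frac{1}{29328 + \left(\left(-9\right) \left(-8\right) + 74\right)} = \frac{1}{29328 + \left(72 + 74\right)} = \frac{1}{29328 + 146} = \frac{1}{29474}$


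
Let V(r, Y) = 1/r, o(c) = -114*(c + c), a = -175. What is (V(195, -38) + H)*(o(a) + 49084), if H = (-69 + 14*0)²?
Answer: 82612389664/195 ≈ 4.2365e+8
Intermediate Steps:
H = 4761 (H = (-69 + 0)² = (-69)² = 4761)
o(c) = -228*c
(V(195, -38) + H)*(o(a) + 49084) = (1/195 + 4761)*(-228*(-175) + 49084) = (1/195 + 4761)*(39900 + 49084) = (928396/195)*88984 = 82612389664/195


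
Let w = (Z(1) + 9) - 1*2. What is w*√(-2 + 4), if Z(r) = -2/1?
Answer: 5*√2 ≈ 7.0711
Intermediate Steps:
Z(r) = -2 (Z(r) = -2*1 = -2)
w = 5 (w = (-2 + 9) - 1*2 = 7 - 2 = 5)
w*√(-2 + 4) = 5*√(-2 + 4) = 5*√2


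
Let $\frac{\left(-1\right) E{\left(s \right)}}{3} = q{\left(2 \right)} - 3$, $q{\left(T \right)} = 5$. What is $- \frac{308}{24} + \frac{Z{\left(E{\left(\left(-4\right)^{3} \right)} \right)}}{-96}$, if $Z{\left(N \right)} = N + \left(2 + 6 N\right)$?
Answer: $- \frac{149}{12} \approx -12.417$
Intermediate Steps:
$E{\left(s \right)} = -6$ ($E{\left(s \right)} = - 3 \left(5 - 3\right) = \left(-3\right) 2 = -6$)
$Z{\left(N \right)} = 2 + 7 N$
$- \frac{308}{24} + \frac{Z{\left(E{\left(\left(-4\right)^{3} \right)} \right)}}{-96} = - \frac{308}{24} + \frac{2 + 7 \left(-6\right)}{-96} = \left(-308\right) \frac{1}{24} + \left(2 - 42\right) \left(- \frac{1}{96}\right) = - \frac{77}{6} - - \frac{5}{12} = - \frac{77}{6} + \frac{5}{12} = - \frac{149}{12}$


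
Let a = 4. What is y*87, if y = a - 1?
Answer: 261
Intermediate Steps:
y = 3 (y = 4 - 1 = 3)
y*87 = 3*87 = 261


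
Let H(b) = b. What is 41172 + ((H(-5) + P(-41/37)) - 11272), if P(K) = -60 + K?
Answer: 1103854/37 ≈ 29834.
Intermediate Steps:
41172 + ((H(-5) + P(-41/37)) - 11272) = 41172 + ((-5 + (-60 - 41/37)) - 11272) = 41172 + ((-5 - 2261/37) - 11272) = 41172 + (-2446/37 - 11272) = 41172 - 419510/37 = 1103854/37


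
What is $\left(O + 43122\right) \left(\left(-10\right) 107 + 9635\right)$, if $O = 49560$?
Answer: $793821330$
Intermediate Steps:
$\left(O + 43122\right) \left(\left(-10\right) 107 + 9635\right) = \left(49560 + 43122\right) \left(\left(-10\right) 107 + 9635\right) = 92682 \left(-1070 + 9635\right) = 92682 \cdot 8565 = 793821330$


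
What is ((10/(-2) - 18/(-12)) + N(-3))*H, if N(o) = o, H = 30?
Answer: -195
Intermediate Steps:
((10/(-2) - 18/(-12)) + N(-3))*H = ((10/(-2) - 18/(-12)) - 3)*30 = ((10*(-½) - 18*(-1/12)) - 3)*30 = ((-5 + 3/2) - 3)*30 = (-7/2 - 3)*30 = -13/2*30 = -195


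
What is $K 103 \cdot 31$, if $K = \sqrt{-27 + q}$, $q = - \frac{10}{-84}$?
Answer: $\frac{3193 i \sqrt{47418}}{42} \approx 16555.0 i$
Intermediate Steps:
$q = \frac{5}{42}$ ($q = \left(-10\right) \left(- \frac{1}{84}\right) = \frac{5}{42} \approx 0.11905$)
$K = \frac{i \sqrt{47418}}{42}$ ($K = \sqrt{-27 + \frac{5}{42}} = \sqrt{- \frac{1129}{42}} = \frac{i \sqrt{47418}}{42} \approx 5.1847 i$)
$K 103 \cdot 31 = \frac{i \sqrt{47418}}{42} \cdot 103 \cdot 31 = \frac{103 i \sqrt{47418}}{42} \cdot 31 = \frac{3193 i \sqrt{47418}}{42}$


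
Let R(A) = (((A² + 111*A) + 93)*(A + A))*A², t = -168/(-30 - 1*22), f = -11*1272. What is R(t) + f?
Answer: 6375487656/371293 ≈ 17171.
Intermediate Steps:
f = -13992
t = 42/13 (t = -168/(-30 - 22) = -168/(-52) = -168*(-1/52) = 42/13 ≈ 3.2308)
R(A) = 2*A³*(93 + A² + 111*A) (R(A) = ((93 + A² + 111*A)*(2*A))*A² = (2*A*(93 + A² + 111*A))*A² = 2*A³*(93 + A² + 111*A))
R(t) + f = 2*(42/13)³*(93 + (42/13)² + 111*(42/13)) - 13992 = 2*(74088/2197)*(93 + 1764/169 + 4662/13) - 13992 = 2*(74088/2197)*(78087/169) - 13992 = 11570619312/371293 - 13992 = 6375487656/371293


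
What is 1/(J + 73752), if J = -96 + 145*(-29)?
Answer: 1/69451 ≈ 1.4399e-5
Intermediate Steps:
J = -4301 (J = -96 - 4205 = -4301)
1/(J + 73752) = 1/(-4301 + 73752) = 1/69451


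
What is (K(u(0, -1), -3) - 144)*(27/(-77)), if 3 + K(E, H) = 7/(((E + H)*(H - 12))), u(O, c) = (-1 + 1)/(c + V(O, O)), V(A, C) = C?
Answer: 2832/55 ≈ 51.491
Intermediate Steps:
u(O, c) = 0 (u(O, c) = (-1 + 1)/(c + O) = 0/(O + c) = 0)
K(E, H) = -3 + 7/((-12 + H)*(E + H)) (K(E, H) = -3 + 7/(((E + H)*(H - 12))) = -3 + 7/(((E + H)*(-12 + H))) = -3 + 7/(((-12 + H)*(E + H))) = -3 + 7*(1/((-12 + H)*(E + H))) = -3 + 7/((-12 + H)*(E + H)))
(K(u(0, -1), -3) - 144)*(27/(-77)) = ((7 - 3*(-3)² + 36*0 + 36*(-3) - 3*0*(-3))/((-3)² - 12*0 - 12*(-3) + 0*(-3)) - 144)*(27/(-77)) = ((7 - 3*9 + 0 - 108 + 0)/(9 + 0 + 36 + 0) - 144)*(27*(-1/77)) = ((7 - 27 + 0 - 108 + 0)/45 - 144)*(-27/77) = ((1/45)*(-128) - 144)*(-27/77) = (-128/45 - 144)*(-27/77) = -6608/45*(-27/77) = 2832/55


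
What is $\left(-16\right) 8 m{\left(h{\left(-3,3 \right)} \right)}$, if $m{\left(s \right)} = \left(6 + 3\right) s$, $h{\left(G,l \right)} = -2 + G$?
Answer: $5760$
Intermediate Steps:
$m{\left(s \right)} = 9 s$
$\left(-16\right) 8 m{\left(h{\left(-3,3 \right)} \right)} = \left(-16\right) 8 \cdot 9 \left(-2 - 3\right) = - 128 \cdot 9 \left(-5\right) = \left(-128\right) \left(-45\right) = 5760$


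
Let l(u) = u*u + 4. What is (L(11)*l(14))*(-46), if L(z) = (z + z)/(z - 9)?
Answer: -101200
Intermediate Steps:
l(u) = 4 + u² (l(u) = u² + 4 = 4 + u²)
L(z) = 2*z/(-9 + z) (L(z) = (2*z)/(-9 + z) = 2*z/(-9 + z))
(L(11)*l(14))*(-46) = ((2*11/(-9 + 11))*(4 + 14²))*(-46) = ((2*11/2)*(4 + 196))*(-46) = ((2*11*(½))*200)*(-46) = (11*200)*(-46) = 2200*(-46) = -101200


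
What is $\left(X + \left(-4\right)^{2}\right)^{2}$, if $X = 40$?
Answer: $3136$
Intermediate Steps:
$\left(X + \left(-4\right)^{2}\right)^{2} = \left(40 + \left(-4\right)^{2}\right)^{2} = \left(40 + 16\right)^{2} = 56^{2} = 3136$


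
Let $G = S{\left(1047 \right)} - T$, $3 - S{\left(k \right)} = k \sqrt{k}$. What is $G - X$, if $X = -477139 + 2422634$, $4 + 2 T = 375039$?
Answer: $- \frac{4266019}{2} - 1047 \sqrt{1047} \approx -2.1669 \cdot 10^{6}$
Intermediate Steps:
$S{\left(k \right)} = 3 - k^{\frac{3}{2}}$ ($S{\left(k \right)} = 3 - k \sqrt{k} = 3 - k^{\frac{3}{2}}$)
$T = \frac{375035}{2}$ ($T = -2 + \frac{1}{2} \cdot 375039 = -2 + \frac{375039}{2} = \frac{375035}{2} \approx 1.8752 \cdot 10^{5}$)
$X = 1945495$
$G = - \frac{375029}{2} - 1047 \sqrt{1047}$ ($G = \left(3 - 1047^{\frac{3}{2}}\right) - \frac{375035}{2} = \left(3 - 1047 \sqrt{1047}\right) - \frac{375035}{2} = - \frac{375029}{2} - 1047 \sqrt{1047} \approx -2.2139 \cdot 10^{5}$)
$G - X = \left(- \frac{375029}{2} - 1047 \sqrt{1047}\right) - 1945495 = - \frac{4266019}{2} - 1047 \sqrt{1047}$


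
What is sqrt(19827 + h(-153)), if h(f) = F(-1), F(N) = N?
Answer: sqrt(19826) ≈ 140.80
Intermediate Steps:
h(f) = -1
sqrt(19827 + h(-153)) = sqrt(19827 - 1) = sqrt(19826)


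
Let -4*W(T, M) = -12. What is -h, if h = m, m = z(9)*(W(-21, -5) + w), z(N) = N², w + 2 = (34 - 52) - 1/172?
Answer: 236925/172 ≈ 1377.5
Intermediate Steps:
W(T, M) = 3 (W(T, M) = -¼*(-12) = 3)
w = -3441/172 (w = -2 + ((34 - 52) - 1/172) = -2 + (-18 - 1*1/172) = -2 + (-18 - 1/172) = -2 - 3097/172 = -3441/172 ≈ -20.006)
m = -236925/172 (m = 9²*(3 - 3441/172) = 81*(-2925/172) = -236925/172 ≈ -1377.5)
h = -236925/172 ≈ -1377.5
-h = -1*(-236925/172) = 236925/172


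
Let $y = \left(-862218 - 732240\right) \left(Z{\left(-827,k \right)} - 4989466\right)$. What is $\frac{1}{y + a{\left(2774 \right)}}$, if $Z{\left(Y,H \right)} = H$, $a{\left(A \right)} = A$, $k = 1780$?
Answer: $\frac{1}{7952655846962} \approx 1.2574 \cdot 10^{-13}$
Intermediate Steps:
$y = 7952655844188$ ($y = \left(-862218 - 732240\right) \left(1780 - 4989466\right) = \left(-1594458\right) \left(-4987686\right) = 7952655844188$)
$\frac{1}{y + a{\left(2774 \right)}} = \frac{1}{7952655844188 + 2774} = \frac{1}{7952655846962}$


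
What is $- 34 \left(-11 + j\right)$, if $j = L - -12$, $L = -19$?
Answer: $612$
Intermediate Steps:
$j = -7$ ($j = -19 - -12 = -19 + 12 = -7$)
$- 34 \left(-11 + j\right) = - 34 \left(-11 - 7\right) = \left(-34\right) \left(-18\right) = 612$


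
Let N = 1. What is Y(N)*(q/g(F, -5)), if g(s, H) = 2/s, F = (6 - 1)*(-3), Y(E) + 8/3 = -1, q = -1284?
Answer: -35310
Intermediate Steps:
Y(E) = -11/3 (Y(E) = -8/3 - 1 = -11/3)
F = -15 (F = 5*(-3) = -15)
Y(N)*(q/g(F, -5)) = -(-4708)/(2/(-15)) = -(-4708)/(2*(-1/15)) = -(-4708)/(-2/15) = -(-4708)*(-15)/2 = -11/3*9630 = -35310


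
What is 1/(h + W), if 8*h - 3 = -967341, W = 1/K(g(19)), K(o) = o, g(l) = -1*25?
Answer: -100/12091729 ≈ -8.2701e-6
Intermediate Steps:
g(l) = -25
W = -1/25 (W = 1/(-25) = -1/25 ≈ -0.040000)
h = -483669/4 (h = 3/8 + (⅛)*(-967341) = 3/8 - 967341/8 = -483669/4 ≈ -1.2092e+5)
1/(h + W) = 1/(-483669/4 - 1/25) = 1/(-12091729/100) = -100/12091729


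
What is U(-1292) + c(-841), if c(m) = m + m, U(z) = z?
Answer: -2974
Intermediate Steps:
c(m) = 2*m
U(-1292) + c(-841) = -1292 + 2*(-841) = -1292 - 1682 = -2974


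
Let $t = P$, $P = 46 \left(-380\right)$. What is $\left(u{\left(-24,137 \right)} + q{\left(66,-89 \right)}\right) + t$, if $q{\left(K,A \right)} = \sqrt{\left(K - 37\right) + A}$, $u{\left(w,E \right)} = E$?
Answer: $-17343 + 2 i \sqrt{15} \approx -17343.0 + 7.746 i$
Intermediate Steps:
$q{\left(K,A \right)} = \sqrt{-37 + A + K}$ ($q{\left(K,A \right)} = \sqrt{\left(-37 + K\right) + A} = \sqrt{-37 + A + K}$)
$P = -17480$
$t = -17480$
$\left(u{\left(-24,137 \right)} + q{\left(66,-89 \right)}\right) + t = \left(137 + \sqrt{-37 - 89 + 66}\right) - 17480 = \left(137 + \sqrt{-60}\right) - 17480 = \left(137 + 2 i \sqrt{15}\right) - 17480 = -17343 + 2 i \sqrt{15}$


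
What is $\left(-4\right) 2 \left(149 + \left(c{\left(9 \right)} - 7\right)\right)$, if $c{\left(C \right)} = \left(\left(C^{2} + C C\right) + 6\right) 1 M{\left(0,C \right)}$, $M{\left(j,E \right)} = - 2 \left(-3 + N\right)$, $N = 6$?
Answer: $6928$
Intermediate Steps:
$M{\left(j,E \right)} = -6$ ($M{\left(j,E \right)} = - 2 \left(-3 + 6\right) = \left(-2\right) 3 = -6$)
$c{\left(C \right)} = -36 - 12 C^{2}$ ($c{\left(C \right)} = \left(\left(C^{2} + C C\right) + 6\right) 1 \left(-6\right) = \left(\left(C^{2} + C^{2}\right) + 6\right) 1 \left(-6\right) = \left(2 C^{2} + 6\right) 1 \left(-6\right) = \left(6 + 2 C^{2}\right) 1 \left(-6\right) = \left(6 + 2 C^{2}\right) \left(-6\right) = -36 - 12 C^{2}$)
$\left(-4\right) 2 \left(149 + \left(c{\left(9 \right)} - 7\right)\right) = \left(-4\right) 2 \left(149 - \left(43 + 972\right)\right) = - 8 \left(149 - 1015\right) = \left(-8\right) \left(-866\right) = 6928$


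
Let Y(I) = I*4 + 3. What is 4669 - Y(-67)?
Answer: 4934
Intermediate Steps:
Y(I) = 3 + 4*I (Y(I) = 4*I + 3 = 3 + 4*I)
4669 - Y(-67) = 4669 - (3 + 4*(-67)) = 4669 - (3 - 268) = 4669 - 1*(-265) = 4669 + 265 = 4934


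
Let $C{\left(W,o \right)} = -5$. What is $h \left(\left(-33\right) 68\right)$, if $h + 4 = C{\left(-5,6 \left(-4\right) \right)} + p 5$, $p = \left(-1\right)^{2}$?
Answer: $8976$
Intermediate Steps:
$p = 1$
$h = -4$ ($h = -4 + \left(-5 + 1 \cdot 5\right) = -4 + \left(-5 + 5\right) = -4 + 0 = -4$)
$h \left(\left(-33\right) 68\right) = - 4 \left(\left(-33\right) 68\right) = \left(-4\right) \left(-2244\right) = 8976$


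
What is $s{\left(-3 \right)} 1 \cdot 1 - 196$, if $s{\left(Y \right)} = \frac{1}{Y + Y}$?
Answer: $- \frac{1177}{6} \approx -196.17$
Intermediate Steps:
$s{\left(Y \right)} = \frac{1}{2 Y}$
$s{\left(-3 \right)} 1 \cdot 1 - 196 = \frac{1}{2 \left(-3\right)} 1 \cdot 1 - 196 = \frac{1}{2} \left(- \frac{1}{3}\right) 1 \cdot 1 - 196 = \left(- \frac{1}{6}\right) 1 \cdot 1 - 196 = \left(- \frac{1}{6}\right) 1 - 196 = - \frac{1}{6} - 196 = - \frac{1177}{6}$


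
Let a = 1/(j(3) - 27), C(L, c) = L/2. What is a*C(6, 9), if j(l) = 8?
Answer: -3/19 ≈ -0.15789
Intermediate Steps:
C(L, c) = L/2 (C(L, c) = L*(½) = L/2)
a = -1/19 (a = 1/(8 - 27) = 1/(-19) = -1/19 ≈ -0.052632)
a*C(6, 9) = -6/38 = -1/19*3 = -3/19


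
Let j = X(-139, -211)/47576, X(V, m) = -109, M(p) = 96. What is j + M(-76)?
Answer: 4567187/47576 ≈ 95.998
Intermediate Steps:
j = -109/47576 ≈ -0.0022911
j + M(-76) = -109/47576 + 96 = 4567187/47576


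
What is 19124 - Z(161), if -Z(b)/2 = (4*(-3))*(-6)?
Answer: 19268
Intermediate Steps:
Z(b) = -144 (Z(b) = -2*4*(-3)*(-6) = -(-24)*(-6) = -2*72 = -144)
19124 - Z(161) = 19124 - 1*(-144) = 19124 + 144 = 19268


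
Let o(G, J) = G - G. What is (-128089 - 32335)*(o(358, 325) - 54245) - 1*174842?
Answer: 8702025038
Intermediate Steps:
o(G, J) = 0
(-128089 - 32335)*(o(358, 325) - 54245) - 1*174842 = (-128089 - 32335)*(0 - 54245) - 1*174842 = -160424*(-54245) - 174842 = 8702199880 - 174842 = 8702025038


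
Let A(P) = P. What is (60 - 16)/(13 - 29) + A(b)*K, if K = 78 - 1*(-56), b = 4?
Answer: 2133/4 ≈ 533.25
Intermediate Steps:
K = 134 (K = 78 + 56 = 134)
(60 - 16)/(13 - 29) + A(b)*K = (60 - 16)/(13 - 29) + 4*134 = 44/(-16) + 536 = 44*(-1/16) + 536 = -11/4 + 536 = 2133/4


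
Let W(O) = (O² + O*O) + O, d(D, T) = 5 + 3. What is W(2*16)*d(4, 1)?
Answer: 16640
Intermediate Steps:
d(D, T) = 8
W(O) = O + 2*O² (W(O) = (O² + O²) + O = 2*O² + O = O + 2*O²)
W(2*16)*d(4, 1) = ((2*16)*(1 + 2*(2*16)))*8 = (32*(1 + 2*32))*8 = (32*(1 + 64))*8 = (32*65)*8 = 2080*8 = 16640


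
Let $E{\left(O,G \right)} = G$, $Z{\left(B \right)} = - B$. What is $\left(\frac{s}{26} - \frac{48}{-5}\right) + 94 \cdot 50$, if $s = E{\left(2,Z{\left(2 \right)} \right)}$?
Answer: $\frac{306119}{65} \approx 4709.5$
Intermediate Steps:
$s = -2$ ($s = \left(-1\right) 2 = -2$)
$\left(\frac{s}{26} - \frac{48}{-5}\right) + 94 \cdot 50 = \left(- \frac{2}{26} - \frac{48}{-5}\right) + 94 \cdot 50 = \left(\left(-2\right) \frac{1}{26} - - \frac{48}{5}\right) + 4700 = \left(- \frac{1}{13} + \frac{48}{5}\right) + 4700 = \frac{619}{65} + 4700 = \frac{306119}{65}$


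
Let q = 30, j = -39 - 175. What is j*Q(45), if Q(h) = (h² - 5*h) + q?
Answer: -391620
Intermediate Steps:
j = -214
Q(h) = 30 + h² - 5*h (Q(h) = (h² - 5*h) + 30 = 30 + h² - 5*h)
j*Q(45) = -214*(30 + 45² - 5*45) = -214*(30 + 2025 - 225) = -214*1830 = -391620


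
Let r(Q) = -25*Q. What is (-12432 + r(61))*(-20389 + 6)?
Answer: 284485531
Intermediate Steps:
(-12432 + r(61))*(-20389 + 6) = (-12432 - 25*61)*(-20389 + 6) = (-12432 - 1525)*(-20383) = -13957*(-20383) = 284485531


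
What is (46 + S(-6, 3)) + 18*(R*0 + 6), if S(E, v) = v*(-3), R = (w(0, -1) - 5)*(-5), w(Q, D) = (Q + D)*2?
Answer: 145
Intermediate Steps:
w(Q, D) = 2*D + 2*Q (w(Q, D) = (D + Q)*2 = 2*D + 2*Q)
R = 35 (R = ((2*(-1) + 2*0) - 5)*(-5) = ((-2 + 0) - 5)*(-5) = (-2 - 5)*(-5) = -7*(-5) = 35)
S(E, v) = -3*v
(46 + S(-6, 3)) + 18*(R*0 + 6) = (46 - 3*3) + 18*(35*0 + 6) = (46 - 9) + 18*(0 + 6) = 37 + 18*6 = 37 + 108 = 145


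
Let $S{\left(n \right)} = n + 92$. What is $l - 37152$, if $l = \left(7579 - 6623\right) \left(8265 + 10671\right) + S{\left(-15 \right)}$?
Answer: $18065741$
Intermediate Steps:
$S{\left(n \right)} = 92 + n$
$l = 18102893$ ($l = \left(7579 - 6623\right) \left(8265 + 10671\right) + \left(92 - 15\right) = 956 \cdot 18936 + 77 = 18102816 + 77 = 18102893$)
$l - 37152 = 18102893 - 37152 = 18065741$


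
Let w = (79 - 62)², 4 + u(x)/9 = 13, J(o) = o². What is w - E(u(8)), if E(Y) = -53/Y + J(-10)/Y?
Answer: 23362/81 ≈ 288.42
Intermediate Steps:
u(x) = 81 (u(x) = -36 + 9*13 = -36 + 117 = 81)
E(Y) = 47/Y (E(Y) = -53/Y + (-10)²/Y = -53/Y + 100/Y = 47/Y)
w = 289 (w = 17² = 289)
w - E(u(8)) = 289 - 47/81 = 23362/81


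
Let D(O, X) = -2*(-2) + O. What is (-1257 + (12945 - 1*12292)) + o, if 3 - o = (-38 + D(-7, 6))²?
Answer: -2282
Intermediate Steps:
D(O, X) = 4 + O
o = -1678 (o = 3 - (-38 + (4 - 7))² = 3 - (-38 - 3)² = 3 - 1*(-41)² = 3 - 1*1681 = 3 - 1681 = -1678)
(-1257 + (12945 - 1*12292)) + o = (-1257 + (12945 - 1*12292)) - 1678 = (-1257 + (12945 - 12292)) - 1678 = (-1257 + 653) - 1678 = -604 - 1678 = -2282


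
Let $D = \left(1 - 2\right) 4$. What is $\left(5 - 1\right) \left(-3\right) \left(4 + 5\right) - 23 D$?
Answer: $-16$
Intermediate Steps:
$D = -4$ ($D = \left(-1\right) 4 = -4$)
$\left(5 - 1\right) \left(-3\right) \left(4 + 5\right) - 23 D = \left(5 - 1\right) \left(-3\right) \left(4 + 5\right) - -92 = 4 \left(-3\right) 9 + 92 = \left(-12\right) 9 + 92 = -108 + 92 = -16$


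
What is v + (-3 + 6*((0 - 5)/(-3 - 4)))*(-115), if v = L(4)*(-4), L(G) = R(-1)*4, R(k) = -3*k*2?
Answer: -1707/7 ≈ -243.86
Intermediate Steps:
R(k) = -6*k
L(G) = 24 (L(G) = -6*(-1)*4 = 6*4 = 24)
v = -96 (v = 24*(-4) = -96)
v + (-3 + 6*((0 - 5)/(-3 - 4)))*(-115) = -96 + (-3 + 6*((0 - 5)/(-3 - 4)))*(-115) = -96 + (-3 + 6*(-5/(-7)))*(-115) = -96 + (-3 + 6*(-5*(-⅐)))*(-115) = -96 + (-3 + 6*(5/7))*(-115) = -96 + (-3 + 30/7)*(-115) = -96 + (9/7)*(-115) = -96 - 1035/7 = -1707/7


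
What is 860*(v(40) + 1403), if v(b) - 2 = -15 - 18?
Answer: 1179920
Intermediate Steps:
v(b) = -31 (v(b) = 2 + (-15 - 18) = 2 - 33 = -31)
860*(v(40) + 1403) = 860*(-31 + 1403) = 860*1372 = 1179920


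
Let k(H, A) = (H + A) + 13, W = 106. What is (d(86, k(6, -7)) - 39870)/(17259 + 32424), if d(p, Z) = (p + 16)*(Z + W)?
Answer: -9278/16561 ≈ -0.56023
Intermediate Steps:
k(H, A) = 13 + A + H (k(H, A) = (A + H) + 13 = 13 + A + H)
d(p, Z) = (16 + p)*(106 + Z) (d(p, Z) = (p + 16)*(Z + 106) = (16 + p)*(106 + Z))
(d(86, k(6, -7)) - 39870)/(17259 + 32424) = ((1696 + 16*(13 - 7 + 6) + 106*86 + (13 - 7 + 6)*86) - 39870)/(17259 + 32424) = ((1696 + 16*12 + 9116 + 12*86) - 39870)/49683 = ((1696 + 192 + 9116 + 1032) - 39870)*(1/49683) = (12036 - 39870)*(1/49683) = -27834*1/49683 = -9278/16561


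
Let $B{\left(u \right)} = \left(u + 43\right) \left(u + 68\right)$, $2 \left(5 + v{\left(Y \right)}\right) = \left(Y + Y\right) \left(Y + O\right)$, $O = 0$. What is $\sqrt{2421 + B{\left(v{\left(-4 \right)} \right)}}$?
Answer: $3 \sqrt{743} \approx 81.774$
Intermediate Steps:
$v{\left(Y \right)} = -5 + Y^{2}$ ($v{\left(Y \right)} = -5 + \frac{\left(Y + Y\right) \left(Y + 0\right)}{2} = -5 + \frac{2 Y Y}{2} = -5 + \frac{2 Y^{2}}{2} = -5 + Y^{2}$)
$B{\left(u \right)} = \left(43 + u\right) \left(68 + u\right)$
$\sqrt{2421 + B{\left(v{\left(-4 \right)} \right)}} = \sqrt{2421 + \left(2924 + \left(-5 + \left(-4\right)^{2}\right)^{2} + 111 \left(-5 + \left(-4\right)^{2}\right)\right)} = \sqrt{2421 + \left(2924 + \left(-5 + 16\right)^{2} + 111 \left(-5 + 16\right)\right)} = \sqrt{2421 + \left(2924 + 11^{2} + 111 \cdot 11\right)} = \sqrt{2421 + \left(2924 + 121 + 1221\right)} = \sqrt{2421 + 4266} = \sqrt{6687} = 3 \sqrt{743}$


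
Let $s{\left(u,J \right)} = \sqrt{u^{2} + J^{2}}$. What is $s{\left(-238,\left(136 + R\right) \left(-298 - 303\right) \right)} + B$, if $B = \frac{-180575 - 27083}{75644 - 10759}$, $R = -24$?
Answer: $- \frac{207658}{64885} + 14 \sqrt{23117153} \approx 67309.0$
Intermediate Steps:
$B = - \frac{207658}{64885} \approx -3.2004$
$s{\left(u,J \right)} = \sqrt{J^{2} + u^{2}}$
$s{\left(-238,\left(136 + R\right) \left(-298 - 303\right) \right)} + B = \sqrt{\left(\left(136 - 24\right) \left(-298 - 303\right)\right)^{2} + \left(-238\right)^{2}} - \frac{207658}{64885} = \sqrt{\left(112 \left(-601\right)\right)^{2} + 56644} - \frac{207658}{64885} = \sqrt{\left(-67312\right)^{2} + 56644} - \frac{207658}{64885} = \sqrt{4530905344 + 56644} - \frac{207658}{64885} = \sqrt{4530961988} - \frac{207658}{64885} = 14 \sqrt{23117153} - \frac{207658}{64885} = - \frac{207658}{64885} + 14 \sqrt{23117153}$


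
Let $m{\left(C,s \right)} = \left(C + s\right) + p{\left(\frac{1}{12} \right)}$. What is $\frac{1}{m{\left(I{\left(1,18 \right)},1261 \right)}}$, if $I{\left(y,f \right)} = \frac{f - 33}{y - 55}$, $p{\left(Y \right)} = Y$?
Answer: $\frac{36}{45409} \approx 0.00079279$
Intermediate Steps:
$I{\left(y,f \right)} = \frac{-33 + f}{-55 + y}$
$m{\left(C,s \right)} = \frac{1}{12} + C + s$ ($m{\left(C,s \right)} = \left(C + s\right) + \frac{1}{12} = \frac{1}{12} + C + s$)
$\frac{1}{m{\left(I{\left(1,18 \right)},1261 \right)}} = \frac{1}{\frac{1}{12} + \frac{-33 + 18}{-55 + 1} + 1261} = \frac{1}{\frac{1}{12} + \frac{1}{-54} \left(-15\right) + 1261} = \frac{1}{\frac{1}{12} - - \frac{5}{18} + 1261} = \frac{1}{\frac{1}{12} + \frac{5}{18} + 1261} = \frac{1}{\frac{45409}{36}} = \frac{36}{45409}$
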